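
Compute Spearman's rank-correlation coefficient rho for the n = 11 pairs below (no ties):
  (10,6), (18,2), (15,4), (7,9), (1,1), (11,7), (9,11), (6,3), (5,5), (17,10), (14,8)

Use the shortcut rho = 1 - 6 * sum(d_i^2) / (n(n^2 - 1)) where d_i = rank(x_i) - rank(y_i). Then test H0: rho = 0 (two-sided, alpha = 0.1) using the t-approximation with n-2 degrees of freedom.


Step 1: Rank x and y separately (midranks; no ties here).
rank(x): 10->6, 18->11, 15->9, 7->4, 1->1, 11->7, 9->5, 6->3, 5->2, 17->10, 14->8
rank(y): 6->6, 2->2, 4->4, 9->9, 1->1, 7->7, 11->11, 3->3, 5->5, 10->10, 8->8
Step 2: d_i = R_x(i) - R_y(i); compute d_i^2.
  (6-6)^2=0, (11-2)^2=81, (9-4)^2=25, (4-9)^2=25, (1-1)^2=0, (7-7)^2=0, (5-11)^2=36, (3-3)^2=0, (2-5)^2=9, (10-10)^2=0, (8-8)^2=0
sum(d^2) = 176.
Step 3: rho = 1 - 6*176 / (11*(11^2 - 1)) = 1 - 1056/1320 = 0.200000.
Step 4: Under H0, t = rho * sqrt((n-2)/(1-rho^2)) = 0.6124 ~ t(9).
Step 5: Two-sided p-value from the t-distribution with 9 df = 0.555445.
Step 6: alpha = 0.1. fail to reject H0.

rho = 0.2000, p = 0.555445, fail to reject H0 at alpha = 0.1.


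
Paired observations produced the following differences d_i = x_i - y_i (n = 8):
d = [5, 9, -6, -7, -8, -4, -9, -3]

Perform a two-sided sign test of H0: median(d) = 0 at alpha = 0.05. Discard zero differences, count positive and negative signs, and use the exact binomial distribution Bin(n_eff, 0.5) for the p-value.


Step 1: Discard zero differences. Original n = 8; n_eff = number of nonzero differences = 8.
Nonzero differences (with sign): +5, +9, -6, -7, -8, -4, -9, -3
Step 2: Count signs: positive = 2, negative = 6.
Step 3: Under H0: P(positive) = 0.5, so the number of positives S ~ Bin(8, 0.5).
Step 4: Two-sided exact p-value = sum of Bin(8,0.5) probabilities at or below the observed probability = 0.289062.
Step 5: alpha = 0.05. fail to reject H0.

n_eff = 8, pos = 2, neg = 6, p = 0.289062, fail to reject H0.


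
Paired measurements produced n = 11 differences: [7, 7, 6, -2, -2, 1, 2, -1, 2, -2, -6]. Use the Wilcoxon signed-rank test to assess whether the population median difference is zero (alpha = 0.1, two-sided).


Step 1: Drop any zero differences (none here) and take |d_i|.
|d| = [7, 7, 6, 2, 2, 1, 2, 1, 2, 2, 6]
Step 2: Midrank |d_i| (ties get averaged ranks).
ranks: |7|->10.5, |7|->10.5, |6|->8.5, |2|->5, |2|->5, |1|->1.5, |2|->5, |1|->1.5, |2|->5, |2|->5, |6|->8.5
Step 3: Attach original signs; sum ranks with positive sign and with negative sign.
W+ = 10.5 + 10.5 + 8.5 + 1.5 + 5 + 5 = 41
W- = 5 + 5 + 1.5 + 5 + 8.5 = 25
(Check: W+ + W- = 66 should equal n(n+1)/2 = 66.)
Step 4: Test statistic W = min(W+, W-) = 25.
Step 5: Ties in |d|, so use the tie-corrected normal approximation.
        E[W] = n(n+1)/4 = 11*12/4 = 33.
        Tie groups: |d|=1 (t=2), |d|=2 (t=5), |d|=6 (t=2), |d|=7 (t=2); sum(t^3 - t) = 138.
        Var[W] = n(n+1)(2n+1)/24 - sum(t^3-t)/48 = 3036/24 - 138/48 = 123.625.
        z = (W - E[W]) / sqrt(Var[W]) = (25 - 33) / 11.1187 = -0.7195.
        Two-sided p = 2*Phi(z) = 0.471827.
Step 6: alpha = 0.1. fail to reject H0.

W+ = 41, W- = 25, W = min = 25, p = 0.471827, fail to reject H0.


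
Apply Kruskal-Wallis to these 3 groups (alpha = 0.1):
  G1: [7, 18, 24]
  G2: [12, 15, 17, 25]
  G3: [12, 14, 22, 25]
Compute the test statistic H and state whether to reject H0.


Step 1: Combine all N = 11 observations and assign midranks.
sorted (value, group, rank): (7,G1,1), (12,G2,2.5), (12,G3,2.5), (14,G3,4), (15,G2,5), (17,G2,6), (18,G1,7), (22,G3,8), (24,G1,9), (25,G2,10.5), (25,G3,10.5)
Step 2: Sum ranks within each group.
R_1 = 17 (n_1 = 3)
R_2 = 24 (n_2 = 4)
R_3 = 25 (n_3 = 4)
Step 3: H = 12/(N(N+1)) * sum(R_i^2/n_i) - 3(N+1)
     = 12/(11*12) * (17^2/3 + 24^2/4 + 25^2/4) - 3*12
     = 0.090909 * 396.583 - 36
     = 0.053030.
Step 4: Ties present; correction factor C = 1 - 12/(11^3 - 11) = 0.990909. Corrected H = 0.053030 / 0.990909 = 0.053517.
Step 5: Under H0, H ~ chi^2(2); p-value = 0.973596.
Step 6: alpha = 0.1. fail to reject H0.

H = 0.0535, df = 2, p = 0.973596, fail to reject H0.


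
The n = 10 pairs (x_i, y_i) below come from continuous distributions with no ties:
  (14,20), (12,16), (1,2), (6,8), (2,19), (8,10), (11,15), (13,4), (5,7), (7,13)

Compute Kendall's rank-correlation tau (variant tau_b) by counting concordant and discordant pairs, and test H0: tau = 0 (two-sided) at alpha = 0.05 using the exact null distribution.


Step 1: Enumerate the 45 unordered pairs (i,j) with i<j and classify each by sign(x_j-x_i) * sign(y_j-y_i).
  (1,2):dx=-2,dy=-4->C; (1,3):dx=-13,dy=-18->C; (1,4):dx=-8,dy=-12->C; (1,5):dx=-12,dy=-1->C
  (1,6):dx=-6,dy=-10->C; (1,7):dx=-3,dy=-5->C; (1,8):dx=-1,dy=-16->C; (1,9):dx=-9,dy=-13->C
  (1,10):dx=-7,dy=-7->C; (2,3):dx=-11,dy=-14->C; (2,4):dx=-6,dy=-8->C; (2,5):dx=-10,dy=+3->D
  (2,6):dx=-4,dy=-6->C; (2,7):dx=-1,dy=-1->C; (2,8):dx=+1,dy=-12->D; (2,9):dx=-7,dy=-9->C
  (2,10):dx=-5,dy=-3->C; (3,4):dx=+5,dy=+6->C; (3,5):dx=+1,dy=+17->C; (3,6):dx=+7,dy=+8->C
  (3,7):dx=+10,dy=+13->C; (3,8):dx=+12,dy=+2->C; (3,9):dx=+4,dy=+5->C; (3,10):dx=+6,dy=+11->C
  (4,5):dx=-4,dy=+11->D; (4,6):dx=+2,dy=+2->C; (4,7):dx=+5,dy=+7->C; (4,8):dx=+7,dy=-4->D
  (4,9):dx=-1,dy=-1->C; (4,10):dx=+1,dy=+5->C; (5,6):dx=+6,dy=-9->D; (5,7):dx=+9,dy=-4->D
  (5,8):dx=+11,dy=-15->D; (5,9):dx=+3,dy=-12->D; (5,10):dx=+5,dy=-6->D; (6,7):dx=+3,dy=+5->C
  (6,8):dx=+5,dy=-6->D; (6,9):dx=-3,dy=-3->C; (6,10):dx=-1,dy=+3->D; (7,8):dx=+2,dy=-11->D
  (7,9):dx=-6,dy=-8->C; (7,10):dx=-4,dy=-2->C; (8,9):dx=-8,dy=+3->D; (8,10):dx=-6,dy=+9->D
  (9,10):dx=+2,dy=+6->C
Step 2: C = 31, D = 14, total pairs = 45.
Step 3: tau = (C - D)/(n(n-1)/2) = (31 - 14)/45 = 0.377778.
Step 4: Exact two-sided p-value (enumerate n! = 3628800 permutations of y under H0): p = 0.155742.
Step 5: alpha = 0.05. fail to reject H0.

tau_b = 0.3778 (C=31, D=14), p = 0.155742, fail to reject H0.


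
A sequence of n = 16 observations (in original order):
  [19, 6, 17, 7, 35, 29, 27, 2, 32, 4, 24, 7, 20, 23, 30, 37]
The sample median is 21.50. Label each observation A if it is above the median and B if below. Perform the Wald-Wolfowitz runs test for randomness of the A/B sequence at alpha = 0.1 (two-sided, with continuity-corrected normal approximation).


Step 1: Compute median = 21.50; label A = above, B = below.
Labels in order: BBBBAAABABABBAAA  (n_A = 8, n_B = 8)
Step 2: Count runs R = 8.
Step 3: Under H0 (random ordering), E[R] = 2*n_A*n_B/(n_A+n_B) + 1 = 2*8*8/16 + 1 = 9.0000.
        Var[R] = 2*n_A*n_B*(2*n_A*n_B - n_A - n_B) / ((n_A+n_B)^2 * (n_A+n_B-1)) = 14336/3840 = 3.7333.
        SD[R] = 1.9322.
Step 4: Continuity-corrected z = (R + 0.5 - E[R]) / SD[R] = (8 + 0.5 - 9.0000) / 1.9322 = -0.2588.
Step 5: Two-sided p-value via normal approximation = 2*(1 - Phi(|z|)) = 0.795809.
Step 6: alpha = 0.1. fail to reject H0.

R = 8, z = -0.2588, p = 0.795809, fail to reject H0.


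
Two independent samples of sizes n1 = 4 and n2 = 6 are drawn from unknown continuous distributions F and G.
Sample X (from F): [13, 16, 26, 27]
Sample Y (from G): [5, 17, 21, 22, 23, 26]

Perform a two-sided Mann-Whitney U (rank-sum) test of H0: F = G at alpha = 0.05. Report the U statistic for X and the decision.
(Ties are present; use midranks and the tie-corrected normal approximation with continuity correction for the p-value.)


Step 1: Combine and sort all 10 observations; assign midranks.
sorted (value, group): (5,Y), (13,X), (16,X), (17,Y), (21,Y), (22,Y), (23,Y), (26,X), (26,Y), (27,X)
ranks: 5->1, 13->2, 16->3, 17->4, 21->5, 22->6, 23->7, 26->8.5, 26->8.5, 27->10
Step 2: Rank sum for X: R1 = 2 + 3 + 8.5 + 10 = 23.5.
Step 3: U_X = R1 - n1(n1+1)/2 = 23.5 - 4*5/2 = 23.5 - 10 = 13.5.
       U_Y = n1*n2 - U_X = 24 - 13.5 = 10.5.
Step 4: Ties are present, so use the tie-corrected normal approximation (with continuity correction) for the p-value.
Step 5: p-value = 0.830664; compare to alpha = 0.05. fail to reject H0.

U_X = 13.5, p = 0.830664, fail to reject H0 at alpha = 0.05.


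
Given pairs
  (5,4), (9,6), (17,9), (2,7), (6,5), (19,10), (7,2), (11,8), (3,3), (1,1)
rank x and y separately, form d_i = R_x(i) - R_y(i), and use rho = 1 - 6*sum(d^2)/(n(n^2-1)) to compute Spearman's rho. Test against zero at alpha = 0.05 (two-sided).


Step 1: Rank x and y separately (midranks; no ties here).
rank(x): 5->4, 9->7, 17->9, 2->2, 6->5, 19->10, 7->6, 11->8, 3->3, 1->1
rank(y): 4->4, 6->6, 9->9, 7->7, 5->5, 10->10, 2->2, 8->8, 3->3, 1->1
Step 2: d_i = R_x(i) - R_y(i); compute d_i^2.
  (4-4)^2=0, (7-6)^2=1, (9-9)^2=0, (2-7)^2=25, (5-5)^2=0, (10-10)^2=0, (6-2)^2=16, (8-8)^2=0, (3-3)^2=0, (1-1)^2=0
sum(d^2) = 42.
Step 3: rho = 1 - 6*42 / (10*(10^2 - 1)) = 1 - 252/990 = 0.745455.
Step 4: Under H0, t = rho * sqrt((n-2)/(1-rho^2)) = 3.1632 ~ t(8).
Step 5: Two-sided p-value from the t-distribution with 8 df = 0.013330.
Step 6: alpha = 0.05. reject H0.

rho = 0.7455, p = 0.013330, reject H0 at alpha = 0.05.


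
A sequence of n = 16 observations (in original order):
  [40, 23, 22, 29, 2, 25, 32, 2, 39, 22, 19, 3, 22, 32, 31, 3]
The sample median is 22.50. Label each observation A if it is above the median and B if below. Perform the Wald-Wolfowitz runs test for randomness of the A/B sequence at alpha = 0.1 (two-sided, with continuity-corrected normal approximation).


Step 1: Compute median = 22.50; label A = above, B = below.
Labels in order: AABABAABABBBBAAB  (n_A = 8, n_B = 8)
Step 2: Count runs R = 10.
Step 3: Under H0 (random ordering), E[R] = 2*n_A*n_B/(n_A+n_B) + 1 = 2*8*8/16 + 1 = 9.0000.
        Var[R] = 2*n_A*n_B*(2*n_A*n_B - n_A - n_B) / ((n_A+n_B)^2 * (n_A+n_B-1)) = 14336/3840 = 3.7333.
        SD[R] = 1.9322.
Step 4: Continuity-corrected z = (R - 0.5 - E[R]) / SD[R] = (10 - 0.5 - 9.0000) / 1.9322 = 0.2588.
Step 5: Two-sided p-value via normal approximation = 2*(1 - Phi(|z|)) = 0.795809.
Step 6: alpha = 0.1. fail to reject H0.

R = 10, z = 0.2588, p = 0.795809, fail to reject H0.


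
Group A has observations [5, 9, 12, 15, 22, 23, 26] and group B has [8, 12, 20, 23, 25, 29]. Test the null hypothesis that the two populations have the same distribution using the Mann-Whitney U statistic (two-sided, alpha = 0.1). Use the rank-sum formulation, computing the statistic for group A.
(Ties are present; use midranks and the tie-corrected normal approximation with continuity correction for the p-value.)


Step 1: Combine and sort all 13 observations; assign midranks.
sorted (value, group): (5,X), (8,Y), (9,X), (12,X), (12,Y), (15,X), (20,Y), (22,X), (23,X), (23,Y), (25,Y), (26,X), (29,Y)
ranks: 5->1, 8->2, 9->3, 12->4.5, 12->4.5, 15->6, 20->7, 22->8, 23->9.5, 23->9.5, 25->11, 26->12, 29->13
Step 2: Rank sum for X: R1 = 1 + 3 + 4.5 + 6 + 8 + 9.5 + 12 = 44.
Step 3: U_X = R1 - n1(n1+1)/2 = 44 - 7*8/2 = 44 - 28 = 16.
       U_Y = n1*n2 - U_X = 42 - 16 = 26.
Step 4: Ties are present, so use the tie-corrected normal approximation (with continuity correction) for the p-value.
Step 5: p-value = 0.519167; compare to alpha = 0.1. fail to reject H0.

U_X = 16, p = 0.519167, fail to reject H0 at alpha = 0.1.


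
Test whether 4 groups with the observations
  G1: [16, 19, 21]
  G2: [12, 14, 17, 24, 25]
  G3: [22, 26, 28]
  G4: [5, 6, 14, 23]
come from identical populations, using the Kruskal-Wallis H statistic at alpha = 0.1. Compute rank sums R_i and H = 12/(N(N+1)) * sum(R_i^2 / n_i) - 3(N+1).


Step 1: Combine all N = 15 observations and assign midranks.
sorted (value, group, rank): (5,G4,1), (6,G4,2), (12,G2,3), (14,G2,4.5), (14,G4,4.5), (16,G1,6), (17,G2,7), (19,G1,8), (21,G1,9), (22,G3,10), (23,G4,11), (24,G2,12), (25,G2,13), (26,G3,14), (28,G3,15)
Step 2: Sum ranks within each group.
R_1 = 23 (n_1 = 3)
R_2 = 39.5 (n_2 = 5)
R_3 = 39 (n_3 = 3)
R_4 = 18.5 (n_4 = 4)
Step 3: H = 12/(N(N+1)) * sum(R_i^2/n_i) - 3(N+1)
     = 12/(15*16) * (23^2/3 + 39.5^2/5 + 39^2/3 + 18.5^2/4) - 3*16
     = 0.050000 * 1080.95 - 48
     = 6.047292.
Step 4: Ties present; correction factor C = 1 - 6/(15^3 - 15) = 0.998214. Corrected H = 6.047292 / 0.998214 = 6.058110.
Step 5: Under H0, H ~ chi^2(3); p-value = 0.108817.
Step 6: alpha = 0.1. fail to reject H0.

H = 6.0581, df = 3, p = 0.108817, fail to reject H0.


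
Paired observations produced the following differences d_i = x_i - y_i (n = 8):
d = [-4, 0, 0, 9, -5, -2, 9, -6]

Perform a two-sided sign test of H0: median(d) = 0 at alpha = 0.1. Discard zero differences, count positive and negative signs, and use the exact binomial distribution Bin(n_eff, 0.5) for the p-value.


Step 1: Discard zero differences. Original n = 8; n_eff = number of nonzero differences = 6.
Nonzero differences (with sign): -4, +9, -5, -2, +9, -6
Step 2: Count signs: positive = 2, negative = 4.
Step 3: Under H0: P(positive) = 0.5, so the number of positives S ~ Bin(6, 0.5).
Step 4: Two-sided exact p-value = sum of Bin(6,0.5) probabilities at or below the observed probability = 0.687500.
Step 5: alpha = 0.1. fail to reject H0.

n_eff = 6, pos = 2, neg = 4, p = 0.687500, fail to reject H0.


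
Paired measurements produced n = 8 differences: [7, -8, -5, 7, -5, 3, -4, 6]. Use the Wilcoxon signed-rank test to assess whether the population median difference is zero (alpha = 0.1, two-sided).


Step 1: Drop any zero differences (none here) and take |d_i|.
|d| = [7, 8, 5, 7, 5, 3, 4, 6]
Step 2: Midrank |d_i| (ties get averaged ranks).
ranks: |7|->6.5, |8|->8, |5|->3.5, |7|->6.5, |5|->3.5, |3|->1, |4|->2, |6|->5
Step 3: Attach original signs; sum ranks with positive sign and with negative sign.
W+ = 6.5 + 6.5 + 1 + 5 = 19
W- = 8 + 3.5 + 3.5 + 2 = 17
(Check: W+ + W- = 36 should equal n(n+1)/2 = 36.)
Step 4: Test statistic W = min(W+, W-) = 17.
Step 5: Ties in |d|, so use the tie-corrected normal approximation.
        E[W] = n(n+1)/4 = 8*9/4 = 18.
        Tie groups: |d|=5 (t=2), |d|=7 (t=2); sum(t^3 - t) = 12.
        Var[W] = n(n+1)(2n+1)/24 - sum(t^3-t)/48 = 1224/24 - 12/48 = 50.75.
        z = (W - E[W]) / sqrt(Var[W]) = (17 - 18) / 7.1239 = -0.1404.
        Two-sided p = 2*Phi(z) = 0.888366.
Step 6: alpha = 0.1. fail to reject H0.

W+ = 19, W- = 17, W = min = 17, p = 0.888366, fail to reject H0.


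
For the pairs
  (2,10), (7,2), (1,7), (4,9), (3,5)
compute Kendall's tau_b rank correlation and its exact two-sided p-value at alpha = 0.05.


Step 1: Enumerate the 10 unordered pairs (i,j) with i<j and classify each by sign(x_j-x_i) * sign(y_j-y_i).
  (1,2):dx=+5,dy=-8->D; (1,3):dx=-1,dy=-3->C; (1,4):dx=+2,dy=-1->D; (1,5):dx=+1,dy=-5->D
  (2,3):dx=-6,dy=+5->D; (2,4):dx=-3,dy=+7->D; (2,5):dx=-4,dy=+3->D; (3,4):dx=+3,dy=+2->C
  (3,5):dx=+2,dy=-2->D; (4,5):dx=-1,dy=-4->C
Step 2: C = 3, D = 7, total pairs = 10.
Step 3: tau = (C - D)/(n(n-1)/2) = (3 - 7)/10 = -0.400000.
Step 4: Exact two-sided p-value (enumerate n! = 120 permutations of y under H0): p = 0.483333.
Step 5: alpha = 0.05. fail to reject H0.

tau_b = -0.4000 (C=3, D=7), p = 0.483333, fail to reject H0.


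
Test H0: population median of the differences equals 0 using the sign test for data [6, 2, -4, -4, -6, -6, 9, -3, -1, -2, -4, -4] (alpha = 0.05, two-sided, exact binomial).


Step 1: Discard zero differences. Original n = 12; n_eff = number of nonzero differences = 12.
Nonzero differences (with sign): +6, +2, -4, -4, -6, -6, +9, -3, -1, -2, -4, -4
Step 2: Count signs: positive = 3, negative = 9.
Step 3: Under H0: P(positive) = 0.5, so the number of positives S ~ Bin(12, 0.5).
Step 4: Two-sided exact p-value = sum of Bin(12,0.5) probabilities at or below the observed probability = 0.145996.
Step 5: alpha = 0.05. fail to reject H0.

n_eff = 12, pos = 3, neg = 9, p = 0.145996, fail to reject H0.


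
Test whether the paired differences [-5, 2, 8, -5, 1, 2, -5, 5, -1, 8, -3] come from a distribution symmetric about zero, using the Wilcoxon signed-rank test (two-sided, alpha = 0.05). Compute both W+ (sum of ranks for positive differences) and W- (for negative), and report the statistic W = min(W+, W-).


Step 1: Drop any zero differences (none here) and take |d_i|.
|d| = [5, 2, 8, 5, 1, 2, 5, 5, 1, 8, 3]
Step 2: Midrank |d_i| (ties get averaged ranks).
ranks: |5|->7.5, |2|->3.5, |8|->10.5, |5|->7.5, |1|->1.5, |2|->3.5, |5|->7.5, |5|->7.5, |1|->1.5, |8|->10.5, |3|->5
Step 3: Attach original signs; sum ranks with positive sign and with negative sign.
W+ = 3.5 + 10.5 + 1.5 + 3.5 + 7.5 + 10.5 = 37
W- = 7.5 + 7.5 + 7.5 + 1.5 + 5 = 29
(Check: W+ + W- = 66 should equal n(n+1)/2 = 66.)
Step 4: Test statistic W = min(W+, W-) = 29.
Step 5: Ties in |d|, so use the tie-corrected normal approximation.
        E[W] = n(n+1)/4 = 11*12/4 = 33.
        Tie groups: |d|=1 (t=2), |d|=2 (t=2), |d|=5 (t=4), |d|=8 (t=2); sum(t^3 - t) = 78.
        Var[W] = n(n+1)(2n+1)/24 - sum(t^3-t)/48 = 3036/24 - 78/48 = 124.875.
        z = (W - E[W]) / sqrt(Var[W]) = (29 - 33) / 11.1747 = -0.3579.
        Two-sided p = 2*Phi(z) = 0.720381.
Step 6: alpha = 0.05. fail to reject H0.

W+ = 37, W- = 29, W = min = 29, p = 0.720381, fail to reject H0.


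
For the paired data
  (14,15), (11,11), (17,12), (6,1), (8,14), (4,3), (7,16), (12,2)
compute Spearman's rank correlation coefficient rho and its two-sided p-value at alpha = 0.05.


Step 1: Rank x and y separately (midranks; no ties here).
rank(x): 14->7, 11->5, 17->8, 6->2, 8->4, 4->1, 7->3, 12->6
rank(y): 15->7, 11->4, 12->5, 1->1, 14->6, 3->3, 16->8, 2->2
Step 2: d_i = R_x(i) - R_y(i); compute d_i^2.
  (7-7)^2=0, (5-4)^2=1, (8-5)^2=9, (2-1)^2=1, (4-6)^2=4, (1-3)^2=4, (3-8)^2=25, (6-2)^2=16
sum(d^2) = 60.
Step 3: rho = 1 - 6*60 / (8*(8^2 - 1)) = 1 - 360/504 = 0.285714.
Step 4: Under H0, t = rho * sqrt((n-2)/(1-rho^2)) = 0.7303 ~ t(6).
Step 5: Two-sided p-value from the t-distribution with 6 df = 0.492726.
Step 6: alpha = 0.05. fail to reject H0.

rho = 0.2857, p = 0.492726, fail to reject H0 at alpha = 0.05.


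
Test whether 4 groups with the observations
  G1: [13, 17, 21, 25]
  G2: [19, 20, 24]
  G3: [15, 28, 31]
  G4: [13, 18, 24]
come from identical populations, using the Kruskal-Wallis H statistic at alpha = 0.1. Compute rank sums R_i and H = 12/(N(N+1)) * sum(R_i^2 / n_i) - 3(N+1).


Step 1: Combine all N = 13 observations and assign midranks.
sorted (value, group, rank): (13,G1,1.5), (13,G4,1.5), (15,G3,3), (17,G1,4), (18,G4,5), (19,G2,6), (20,G2,7), (21,G1,8), (24,G2,9.5), (24,G4,9.5), (25,G1,11), (28,G3,12), (31,G3,13)
Step 2: Sum ranks within each group.
R_1 = 24.5 (n_1 = 4)
R_2 = 22.5 (n_2 = 3)
R_3 = 28 (n_3 = 3)
R_4 = 16 (n_4 = 3)
Step 3: H = 12/(N(N+1)) * sum(R_i^2/n_i) - 3(N+1)
     = 12/(13*14) * (24.5^2/4 + 22.5^2/3 + 28^2/3 + 16^2/3) - 3*14
     = 0.065934 * 665.479 - 42
     = 1.877747.
Step 4: Ties present; correction factor C = 1 - 12/(13^3 - 13) = 0.994505. Corrected H = 1.877747 / 0.994505 = 1.888122.
Step 5: Under H0, H ~ chi^2(3); p-value = 0.595949.
Step 6: alpha = 0.1. fail to reject H0.

H = 1.8881, df = 3, p = 0.595949, fail to reject H0.


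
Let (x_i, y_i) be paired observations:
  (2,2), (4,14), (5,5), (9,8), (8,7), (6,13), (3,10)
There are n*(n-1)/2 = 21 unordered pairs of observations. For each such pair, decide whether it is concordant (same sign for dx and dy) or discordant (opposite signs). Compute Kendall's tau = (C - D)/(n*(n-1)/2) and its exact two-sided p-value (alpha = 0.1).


Step 1: Enumerate the 21 unordered pairs (i,j) with i<j and classify each by sign(x_j-x_i) * sign(y_j-y_i).
  (1,2):dx=+2,dy=+12->C; (1,3):dx=+3,dy=+3->C; (1,4):dx=+7,dy=+6->C; (1,5):dx=+6,dy=+5->C
  (1,6):dx=+4,dy=+11->C; (1,7):dx=+1,dy=+8->C; (2,3):dx=+1,dy=-9->D; (2,4):dx=+5,dy=-6->D
  (2,5):dx=+4,dy=-7->D; (2,6):dx=+2,dy=-1->D; (2,7):dx=-1,dy=-4->C; (3,4):dx=+4,dy=+3->C
  (3,5):dx=+3,dy=+2->C; (3,6):dx=+1,dy=+8->C; (3,7):dx=-2,dy=+5->D; (4,5):dx=-1,dy=-1->C
  (4,6):dx=-3,dy=+5->D; (4,7):dx=-6,dy=+2->D; (5,6):dx=-2,dy=+6->D; (5,7):dx=-5,dy=+3->D
  (6,7):dx=-3,dy=-3->C
Step 2: C = 12, D = 9, total pairs = 21.
Step 3: tau = (C - D)/(n(n-1)/2) = (12 - 9)/21 = 0.142857.
Step 4: Exact two-sided p-value (enumerate n! = 5040 permutations of y under H0): p = 0.772619.
Step 5: alpha = 0.1. fail to reject H0.

tau_b = 0.1429 (C=12, D=9), p = 0.772619, fail to reject H0.


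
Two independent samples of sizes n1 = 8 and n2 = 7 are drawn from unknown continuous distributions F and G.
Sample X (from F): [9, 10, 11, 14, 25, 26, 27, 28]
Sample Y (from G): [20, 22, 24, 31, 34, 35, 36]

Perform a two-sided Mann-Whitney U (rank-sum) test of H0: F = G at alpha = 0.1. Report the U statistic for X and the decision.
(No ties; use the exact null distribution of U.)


Step 1: Combine and sort all 15 observations; assign midranks.
sorted (value, group): (9,X), (10,X), (11,X), (14,X), (20,Y), (22,Y), (24,Y), (25,X), (26,X), (27,X), (28,X), (31,Y), (34,Y), (35,Y), (36,Y)
ranks: 9->1, 10->2, 11->3, 14->4, 20->5, 22->6, 24->7, 25->8, 26->9, 27->10, 28->11, 31->12, 34->13, 35->14, 36->15
Step 2: Rank sum for X: R1 = 1 + 2 + 3 + 4 + 8 + 9 + 10 + 11 = 48.
Step 3: U_X = R1 - n1(n1+1)/2 = 48 - 8*9/2 = 48 - 36 = 12.
       U_Y = n1*n2 - U_X = 56 - 12 = 44.
Step 4: No ties, so the exact null distribution of U (based on enumerating the C(15,8) = 6435 equally likely rank assignments) gives the two-sided p-value.
Step 5: p-value = 0.072106; compare to alpha = 0.1. reject H0.

U_X = 12, p = 0.072106, reject H0 at alpha = 0.1.


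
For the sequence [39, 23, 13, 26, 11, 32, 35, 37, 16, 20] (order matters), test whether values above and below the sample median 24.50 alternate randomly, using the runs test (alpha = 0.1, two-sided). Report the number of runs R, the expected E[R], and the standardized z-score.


Step 1: Compute median = 24.50; label A = above, B = below.
Labels in order: ABBABAAABB  (n_A = 5, n_B = 5)
Step 2: Count runs R = 6.
Step 3: Under H0 (random ordering), E[R] = 2*n_A*n_B/(n_A+n_B) + 1 = 2*5*5/10 + 1 = 6.0000.
        Var[R] = 2*n_A*n_B*(2*n_A*n_B - n_A - n_B) / ((n_A+n_B)^2 * (n_A+n_B-1)) = 2000/900 = 2.2222.
        SD[R] = 1.4907.
Step 4: R = E[R], so z = 0 with no continuity correction.
Step 5: Two-sided p-value via normal approximation = 2*(1 - Phi(|z|)) = 1.000000.
Step 6: alpha = 0.1. fail to reject H0.

R = 6, z = 0.0000, p = 1.000000, fail to reject H0.


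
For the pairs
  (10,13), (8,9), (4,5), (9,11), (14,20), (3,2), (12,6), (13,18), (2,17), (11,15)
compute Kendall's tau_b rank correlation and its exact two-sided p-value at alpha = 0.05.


Step 1: Enumerate the 45 unordered pairs (i,j) with i<j and classify each by sign(x_j-x_i) * sign(y_j-y_i).
  (1,2):dx=-2,dy=-4->C; (1,3):dx=-6,dy=-8->C; (1,4):dx=-1,dy=-2->C; (1,5):dx=+4,dy=+7->C
  (1,6):dx=-7,dy=-11->C; (1,7):dx=+2,dy=-7->D; (1,8):dx=+3,dy=+5->C; (1,9):dx=-8,dy=+4->D
  (1,10):dx=+1,dy=+2->C; (2,3):dx=-4,dy=-4->C; (2,4):dx=+1,dy=+2->C; (2,5):dx=+6,dy=+11->C
  (2,6):dx=-5,dy=-7->C; (2,7):dx=+4,dy=-3->D; (2,8):dx=+5,dy=+9->C; (2,9):dx=-6,dy=+8->D
  (2,10):dx=+3,dy=+6->C; (3,4):dx=+5,dy=+6->C; (3,5):dx=+10,dy=+15->C; (3,6):dx=-1,dy=-3->C
  (3,7):dx=+8,dy=+1->C; (3,8):dx=+9,dy=+13->C; (3,9):dx=-2,dy=+12->D; (3,10):dx=+7,dy=+10->C
  (4,5):dx=+5,dy=+9->C; (4,6):dx=-6,dy=-9->C; (4,7):dx=+3,dy=-5->D; (4,8):dx=+4,dy=+7->C
  (4,9):dx=-7,dy=+6->D; (4,10):dx=+2,dy=+4->C; (5,6):dx=-11,dy=-18->C; (5,7):dx=-2,dy=-14->C
  (5,8):dx=-1,dy=-2->C; (5,9):dx=-12,dy=-3->C; (5,10):dx=-3,dy=-5->C; (6,7):dx=+9,dy=+4->C
  (6,8):dx=+10,dy=+16->C; (6,9):dx=-1,dy=+15->D; (6,10):dx=+8,dy=+13->C; (7,8):dx=+1,dy=+12->C
  (7,9):dx=-10,dy=+11->D; (7,10):dx=-1,dy=+9->D; (8,9):dx=-11,dy=-1->C; (8,10):dx=-2,dy=-3->C
  (9,10):dx=+9,dy=-2->D
Step 2: C = 34, D = 11, total pairs = 45.
Step 3: tau = (C - D)/(n(n-1)/2) = (34 - 11)/45 = 0.511111.
Step 4: Exact two-sided p-value (enumerate n! = 3628800 permutations of y under H0): p = 0.046623.
Step 5: alpha = 0.05. reject H0.

tau_b = 0.5111 (C=34, D=11), p = 0.046623, reject H0.


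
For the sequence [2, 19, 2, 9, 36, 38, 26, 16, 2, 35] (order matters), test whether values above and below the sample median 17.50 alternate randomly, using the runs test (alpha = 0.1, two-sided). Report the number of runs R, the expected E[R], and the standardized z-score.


Step 1: Compute median = 17.50; label A = above, B = below.
Labels in order: BABBAAABBA  (n_A = 5, n_B = 5)
Step 2: Count runs R = 6.
Step 3: Under H0 (random ordering), E[R] = 2*n_A*n_B/(n_A+n_B) + 1 = 2*5*5/10 + 1 = 6.0000.
        Var[R] = 2*n_A*n_B*(2*n_A*n_B - n_A - n_B) / ((n_A+n_B)^2 * (n_A+n_B-1)) = 2000/900 = 2.2222.
        SD[R] = 1.4907.
Step 4: R = E[R], so z = 0 with no continuity correction.
Step 5: Two-sided p-value via normal approximation = 2*(1 - Phi(|z|)) = 1.000000.
Step 6: alpha = 0.1. fail to reject H0.

R = 6, z = 0.0000, p = 1.000000, fail to reject H0.


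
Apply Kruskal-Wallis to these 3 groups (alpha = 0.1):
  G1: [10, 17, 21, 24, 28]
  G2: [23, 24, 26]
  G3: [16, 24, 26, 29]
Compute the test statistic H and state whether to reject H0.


Step 1: Combine all N = 12 observations and assign midranks.
sorted (value, group, rank): (10,G1,1), (16,G3,2), (17,G1,3), (21,G1,4), (23,G2,5), (24,G1,7), (24,G2,7), (24,G3,7), (26,G2,9.5), (26,G3,9.5), (28,G1,11), (29,G3,12)
Step 2: Sum ranks within each group.
R_1 = 26 (n_1 = 5)
R_2 = 21.5 (n_2 = 3)
R_3 = 30.5 (n_3 = 4)
Step 3: H = 12/(N(N+1)) * sum(R_i^2/n_i) - 3(N+1)
     = 12/(12*13) * (26^2/5 + 21.5^2/3 + 30.5^2/4) - 3*13
     = 0.076923 * 521.846 - 39
     = 1.141987.
Step 4: Ties present; correction factor C = 1 - 30/(12^3 - 12) = 0.982517. Corrected H = 1.141987 / 0.982517 = 1.162307.
Step 5: Under H0, H ~ chi^2(2); p-value = 0.559253.
Step 6: alpha = 0.1. fail to reject H0.

H = 1.1623, df = 2, p = 0.559253, fail to reject H0.


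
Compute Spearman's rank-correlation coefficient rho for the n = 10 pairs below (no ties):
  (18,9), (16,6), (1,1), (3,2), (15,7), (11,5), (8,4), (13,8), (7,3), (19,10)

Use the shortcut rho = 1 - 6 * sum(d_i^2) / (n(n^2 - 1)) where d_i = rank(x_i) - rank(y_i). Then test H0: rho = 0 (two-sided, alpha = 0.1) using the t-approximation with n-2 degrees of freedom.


Step 1: Rank x and y separately (midranks; no ties here).
rank(x): 18->9, 16->8, 1->1, 3->2, 15->7, 11->5, 8->4, 13->6, 7->3, 19->10
rank(y): 9->9, 6->6, 1->1, 2->2, 7->7, 5->5, 4->4, 8->8, 3->3, 10->10
Step 2: d_i = R_x(i) - R_y(i); compute d_i^2.
  (9-9)^2=0, (8-6)^2=4, (1-1)^2=0, (2-2)^2=0, (7-7)^2=0, (5-5)^2=0, (4-4)^2=0, (6-8)^2=4, (3-3)^2=0, (10-10)^2=0
sum(d^2) = 8.
Step 3: rho = 1 - 6*8 / (10*(10^2 - 1)) = 1 - 48/990 = 0.951515.
Step 4: Under H0, t = rho * sqrt((n-2)/(1-rho^2)) = 8.7493 ~ t(8).
Step 5: Two-sided p-value from the t-distribution with 8 df = 0.000023.
Step 6: alpha = 0.1. reject H0.

rho = 0.9515, p = 0.000023, reject H0 at alpha = 0.1.


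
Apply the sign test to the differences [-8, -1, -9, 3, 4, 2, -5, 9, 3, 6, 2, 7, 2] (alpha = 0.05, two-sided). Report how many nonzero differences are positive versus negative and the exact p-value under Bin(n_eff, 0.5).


Step 1: Discard zero differences. Original n = 13; n_eff = number of nonzero differences = 13.
Nonzero differences (with sign): -8, -1, -9, +3, +4, +2, -5, +9, +3, +6, +2, +7, +2
Step 2: Count signs: positive = 9, negative = 4.
Step 3: Under H0: P(positive) = 0.5, so the number of positives S ~ Bin(13, 0.5).
Step 4: Two-sided exact p-value = sum of Bin(13,0.5) probabilities at or below the observed probability = 0.266846.
Step 5: alpha = 0.05. fail to reject H0.

n_eff = 13, pos = 9, neg = 4, p = 0.266846, fail to reject H0.


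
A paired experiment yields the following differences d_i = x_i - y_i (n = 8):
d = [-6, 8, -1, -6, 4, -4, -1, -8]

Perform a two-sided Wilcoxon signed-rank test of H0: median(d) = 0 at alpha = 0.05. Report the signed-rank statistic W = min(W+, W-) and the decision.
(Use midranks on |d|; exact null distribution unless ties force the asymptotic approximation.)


Step 1: Drop any zero differences (none here) and take |d_i|.
|d| = [6, 8, 1, 6, 4, 4, 1, 8]
Step 2: Midrank |d_i| (ties get averaged ranks).
ranks: |6|->5.5, |8|->7.5, |1|->1.5, |6|->5.5, |4|->3.5, |4|->3.5, |1|->1.5, |8|->7.5
Step 3: Attach original signs; sum ranks with positive sign and with negative sign.
W+ = 7.5 + 3.5 = 11
W- = 5.5 + 1.5 + 5.5 + 3.5 + 1.5 + 7.5 = 25
(Check: W+ + W- = 36 should equal n(n+1)/2 = 36.)
Step 4: Test statistic W = min(W+, W-) = 11.
Step 5: Ties in |d|, so use the tie-corrected normal approximation.
        E[W] = n(n+1)/4 = 8*9/4 = 18.
        Tie groups: |d|=1 (t=2), |d|=4 (t=2), |d|=6 (t=2), |d|=8 (t=2); sum(t^3 - t) = 24.
        Var[W] = n(n+1)(2n+1)/24 - sum(t^3-t)/48 = 1224/24 - 24/48 = 50.5.
        z = (W - E[W]) / sqrt(Var[W]) = (11 - 18) / 7.1063 = -0.9850.
        Two-sided p = 2*Phi(z) = 0.324606.
Step 6: alpha = 0.05. fail to reject H0.

W+ = 11, W- = 25, W = min = 11, p = 0.324606, fail to reject H0.


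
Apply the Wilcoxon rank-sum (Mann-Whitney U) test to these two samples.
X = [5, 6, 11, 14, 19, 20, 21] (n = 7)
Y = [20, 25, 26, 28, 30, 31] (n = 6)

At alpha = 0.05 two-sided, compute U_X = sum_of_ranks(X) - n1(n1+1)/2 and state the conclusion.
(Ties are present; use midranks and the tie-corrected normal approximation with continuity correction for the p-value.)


Step 1: Combine and sort all 13 observations; assign midranks.
sorted (value, group): (5,X), (6,X), (11,X), (14,X), (19,X), (20,X), (20,Y), (21,X), (25,Y), (26,Y), (28,Y), (30,Y), (31,Y)
ranks: 5->1, 6->2, 11->3, 14->4, 19->5, 20->6.5, 20->6.5, 21->8, 25->9, 26->10, 28->11, 30->12, 31->13
Step 2: Rank sum for X: R1 = 1 + 2 + 3 + 4 + 5 + 6.5 + 8 = 29.5.
Step 3: U_X = R1 - n1(n1+1)/2 = 29.5 - 7*8/2 = 29.5 - 28 = 1.5.
       U_Y = n1*n2 - U_X = 42 - 1.5 = 40.5.
Step 4: Ties are present, so use the tie-corrected normal approximation (with continuity correction) for the p-value.
Step 5: p-value = 0.006567; compare to alpha = 0.05. reject H0.

U_X = 1.5, p = 0.006567, reject H0 at alpha = 0.05.


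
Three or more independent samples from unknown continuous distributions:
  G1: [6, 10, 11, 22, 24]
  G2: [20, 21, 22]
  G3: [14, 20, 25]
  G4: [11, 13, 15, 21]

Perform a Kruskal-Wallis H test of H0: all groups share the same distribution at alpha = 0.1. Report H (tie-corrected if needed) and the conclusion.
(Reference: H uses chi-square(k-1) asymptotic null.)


Step 1: Combine all N = 15 observations and assign midranks.
sorted (value, group, rank): (6,G1,1), (10,G1,2), (11,G1,3.5), (11,G4,3.5), (13,G4,5), (14,G3,6), (15,G4,7), (20,G2,8.5), (20,G3,8.5), (21,G2,10.5), (21,G4,10.5), (22,G1,12.5), (22,G2,12.5), (24,G1,14), (25,G3,15)
Step 2: Sum ranks within each group.
R_1 = 33 (n_1 = 5)
R_2 = 31.5 (n_2 = 3)
R_3 = 29.5 (n_3 = 3)
R_4 = 26 (n_4 = 4)
Step 3: H = 12/(N(N+1)) * sum(R_i^2/n_i) - 3(N+1)
     = 12/(15*16) * (33^2/5 + 31.5^2/3 + 29.5^2/3 + 26^2/4) - 3*16
     = 0.050000 * 1007.63 - 48
     = 2.381667.
Step 4: Ties present; correction factor C = 1 - 24/(15^3 - 15) = 0.992857. Corrected H = 2.381667 / 0.992857 = 2.398801.
Step 5: Under H0, H ~ chi^2(3); p-value = 0.493858.
Step 6: alpha = 0.1. fail to reject H0.

H = 2.3988, df = 3, p = 0.493858, fail to reject H0.


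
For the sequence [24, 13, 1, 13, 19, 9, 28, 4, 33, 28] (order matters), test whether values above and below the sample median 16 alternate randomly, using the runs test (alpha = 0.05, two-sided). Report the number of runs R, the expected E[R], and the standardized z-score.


Step 1: Compute median = 16; label A = above, B = below.
Labels in order: ABBBABABAA  (n_A = 5, n_B = 5)
Step 2: Count runs R = 7.
Step 3: Under H0 (random ordering), E[R] = 2*n_A*n_B/(n_A+n_B) + 1 = 2*5*5/10 + 1 = 6.0000.
        Var[R] = 2*n_A*n_B*(2*n_A*n_B - n_A - n_B) / ((n_A+n_B)^2 * (n_A+n_B-1)) = 2000/900 = 2.2222.
        SD[R] = 1.4907.
Step 4: Continuity-corrected z = (R - 0.5 - E[R]) / SD[R] = (7 - 0.5 - 6.0000) / 1.4907 = 0.3354.
Step 5: Two-sided p-value via normal approximation = 2*(1 - Phi(|z|)) = 0.737316.
Step 6: alpha = 0.05. fail to reject H0.

R = 7, z = 0.3354, p = 0.737316, fail to reject H0.


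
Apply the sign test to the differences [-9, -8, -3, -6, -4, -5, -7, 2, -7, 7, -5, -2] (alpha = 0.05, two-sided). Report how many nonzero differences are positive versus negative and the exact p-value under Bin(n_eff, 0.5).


Step 1: Discard zero differences. Original n = 12; n_eff = number of nonzero differences = 12.
Nonzero differences (with sign): -9, -8, -3, -6, -4, -5, -7, +2, -7, +7, -5, -2
Step 2: Count signs: positive = 2, negative = 10.
Step 3: Under H0: P(positive) = 0.5, so the number of positives S ~ Bin(12, 0.5).
Step 4: Two-sided exact p-value = sum of Bin(12,0.5) probabilities at or below the observed probability = 0.038574.
Step 5: alpha = 0.05. reject H0.

n_eff = 12, pos = 2, neg = 10, p = 0.038574, reject H0.


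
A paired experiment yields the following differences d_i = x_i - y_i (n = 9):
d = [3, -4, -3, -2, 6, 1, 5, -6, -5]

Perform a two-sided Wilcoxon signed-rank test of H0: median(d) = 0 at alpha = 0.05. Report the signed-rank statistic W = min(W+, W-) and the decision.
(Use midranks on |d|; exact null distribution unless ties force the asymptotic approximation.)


Step 1: Drop any zero differences (none here) and take |d_i|.
|d| = [3, 4, 3, 2, 6, 1, 5, 6, 5]
Step 2: Midrank |d_i| (ties get averaged ranks).
ranks: |3|->3.5, |4|->5, |3|->3.5, |2|->2, |6|->8.5, |1|->1, |5|->6.5, |6|->8.5, |5|->6.5
Step 3: Attach original signs; sum ranks with positive sign and with negative sign.
W+ = 3.5 + 8.5 + 1 + 6.5 = 19.5
W- = 5 + 3.5 + 2 + 8.5 + 6.5 = 25.5
(Check: W+ + W- = 45 should equal n(n+1)/2 = 45.)
Step 4: Test statistic W = min(W+, W-) = 19.5.
Step 5: Ties in |d|, so use the tie-corrected normal approximation.
        E[W] = n(n+1)/4 = 9*10/4 = 22.5.
        Tie groups: |d|=3 (t=2), |d|=5 (t=2), |d|=6 (t=2); sum(t^3 - t) = 18.
        Var[W] = n(n+1)(2n+1)/24 - sum(t^3-t)/48 = 1710/24 - 18/48 = 70.875.
        z = (W - E[W]) / sqrt(Var[W]) = (19.5 - 22.5) / 8.4187 = -0.3563.
        Two-sided p = 2*Phi(z) = 0.721580.
Step 6: alpha = 0.05. fail to reject H0.

W+ = 19.5, W- = 25.5, W = min = 19.5, p = 0.721580, fail to reject H0.


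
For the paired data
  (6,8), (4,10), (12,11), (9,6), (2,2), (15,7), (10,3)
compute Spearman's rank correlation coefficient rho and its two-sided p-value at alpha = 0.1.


Step 1: Rank x and y separately (midranks; no ties here).
rank(x): 6->3, 4->2, 12->6, 9->4, 2->1, 15->7, 10->5
rank(y): 8->5, 10->6, 11->7, 6->3, 2->1, 7->4, 3->2
Step 2: d_i = R_x(i) - R_y(i); compute d_i^2.
  (3-5)^2=4, (2-6)^2=16, (6-7)^2=1, (4-3)^2=1, (1-1)^2=0, (7-4)^2=9, (5-2)^2=9
sum(d^2) = 40.
Step 3: rho = 1 - 6*40 / (7*(7^2 - 1)) = 1 - 240/336 = 0.285714.
Step 4: Under H0, t = rho * sqrt((n-2)/(1-rho^2)) = 0.6667 ~ t(5).
Step 5: Two-sided p-value from the t-distribution with 5 df = 0.534509.
Step 6: alpha = 0.1. fail to reject H0.

rho = 0.2857, p = 0.534509, fail to reject H0 at alpha = 0.1.


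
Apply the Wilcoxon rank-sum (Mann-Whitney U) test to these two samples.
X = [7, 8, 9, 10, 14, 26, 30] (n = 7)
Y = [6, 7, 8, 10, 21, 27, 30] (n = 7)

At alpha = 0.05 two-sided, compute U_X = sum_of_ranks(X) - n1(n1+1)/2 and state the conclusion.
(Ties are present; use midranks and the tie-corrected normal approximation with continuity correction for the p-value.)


Step 1: Combine and sort all 14 observations; assign midranks.
sorted (value, group): (6,Y), (7,X), (7,Y), (8,X), (8,Y), (9,X), (10,X), (10,Y), (14,X), (21,Y), (26,X), (27,Y), (30,X), (30,Y)
ranks: 6->1, 7->2.5, 7->2.5, 8->4.5, 8->4.5, 9->6, 10->7.5, 10->7.5, 14->9, 21->10, 26->11, 27->12, 30->13.5, 30->13.5
Step 2: Rank sum for X: R1 = 2.5 + 4.5 + 6 + 7.5 + 9 + 11 + 13.5 = 54.
Step 3: U_X = R1 - n1(n1+1)/2 = 54 - 7*8/2 = 54 - 28 = 26.
       U_Y = n1*n2 - U_X = 49 - 26 = 23.
Step 4: Ties are present, so use the tie-corrected normal approximation (with continuity correction) for the p-value.
Step 5: p-value = 0.897879; compare to alpha = 0.05. fail to reject H0.

U_X = 26, p = 0.897879, fail to reject H0 at alpha = 0.05.


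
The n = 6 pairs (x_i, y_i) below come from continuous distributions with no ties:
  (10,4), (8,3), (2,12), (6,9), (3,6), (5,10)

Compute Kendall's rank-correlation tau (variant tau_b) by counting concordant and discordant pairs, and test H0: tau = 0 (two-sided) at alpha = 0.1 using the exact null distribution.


Step 1: Enumerate the 15 unordered pairs (i,j) with i<j and classify each by sign(x_j-x_i) * sign(y_j-y_i).
  (1,2):dx=-2,dy=-1->C; (1,3):dx=-8,dy=+8->D; (1,4):dx=-4,dy=+5->D; (1,5):dx=-7,dy=+2->D
  (1,6):dx=-5,dy=+6->D; (2,3):dx=-6,dy=+9->D; (2,4):dx=-2,dy=+6->D; (2,5):dx=-5,dy=+3->D
  (2,6):dx=-3,dy=+7->D; (3,4):dx=+4,dy=-3->D; (3,5):dx=+1,dy=-6->D; (3,6):dx=+3,dy=-2->D
  (4,5):dx=-3,dy=-3->C; (4,6):dx=-1,dy=+1->D; (5,6):dx=+2,dy=+4->C
Step 2: C = 3, D = 12, total pairs = 15.
Step 3: tau = (C - D)/(n(n-1)/2) = (3 - 12)/15 = -0.600000.
Step 4: Exact two-sided p-value (enumerate n! = 720 permutations of y under H0): p = 0.136111.
Step 5: alpha = 0.1. fail to reject H0.

tau_b = -0.6000 (C=3, D=12), p = 0.136111, fail to reject H0.


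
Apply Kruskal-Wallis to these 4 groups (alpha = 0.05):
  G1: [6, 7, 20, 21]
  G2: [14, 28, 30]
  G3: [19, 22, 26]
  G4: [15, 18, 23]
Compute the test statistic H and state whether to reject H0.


Step 1: Combine all N = 13 observations and assign midranks.
sorted (value, group, rank): (6,G1,1), (7,G1,2), (14,G2,3), (15,G4,4), (18,G4,5), (19,G3,6), (20,G1,7), (21,G1,8), (22,G3,9), (23,G4,10), (26,G3,11), (28,G2,12), (30,G2,13)
Step 2: Sum ranks within each group.
R_1 = 18 (n_1 = 4)
R_2 = 28 (n_2 = 3)
R_3 = 26 (n_3 = 3)
R_4 = 19 (n_4 = 3)
Step 3: H = 12/(N(N+1)) * sum(R_i^2/n_i) - 3(N+1)
     = 12/(13*14) * (18^2/4 + 28^2/3 + 26^2/3 + 19^2/3) - 3*14
     = 0.065934 * 688 - 42
     = 3.362637.
Step 4: No ties, so H is used without correction.
Step 5: Under H0, H ~ chi^2(3); p-value = 0.339019.
Step 6: alpha = 0.05. fail to reject H0.

H = 3.3626, df = 3, p = 0.339019, fail to reject H0.


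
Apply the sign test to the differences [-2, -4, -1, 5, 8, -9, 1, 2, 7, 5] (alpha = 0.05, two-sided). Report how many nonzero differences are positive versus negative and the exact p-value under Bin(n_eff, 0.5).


Step 1: Discard zero differences. Original n = 10; n_eff = number of nonzero differences = 10.
Nonzero differences (with sign): -2, -4, -1, +5, +8, -9, +1, +2, +7, +5
Step 2: Count signs: positive = 6, negative = 4.
Step 3: Under H0: P(positive) = 0.5, so the number of positives S ~ Bin(10, 0.5).
Step 4: Two-sided exact p-value = sum of Bin(10,0.5) probabilities at or below the observed probability = 0.753906.
Step 5: alpha = 0.05. fail to reject H0.

n_eff = 10, pos = 6, neg = 4, p = 0.753906, fail to reject H0.


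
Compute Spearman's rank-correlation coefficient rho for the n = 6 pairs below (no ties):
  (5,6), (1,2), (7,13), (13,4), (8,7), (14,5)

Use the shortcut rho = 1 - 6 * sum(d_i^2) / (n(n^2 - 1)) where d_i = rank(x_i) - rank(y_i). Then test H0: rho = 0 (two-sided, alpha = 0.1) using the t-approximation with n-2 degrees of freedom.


Step 1: Rank x and y separately (midranks; no ties here).
rank(x): 5->2, 1->1, 7->3, 13->5, 8->4, 14->6
rank(y): 6->4, 2->1, 13->6, 4->2, 7->5, 5->3
Step 2: d_i = R_x(i) - R_y(i); compute d_i^2.
  (2-4)^2=4, (1-1)^2=0, (3-6)^2=9, (5-2)^2=9, (4-5)^2=1, (6-3)^2=9
sum(d^2) = 32.
Step 3: rho = 1 - 6*32 / (6*(6^2 - 1)) = 1 - 192/210 = 0.085714.
Step 4: Under H0, t = rho * sqrt((n-2)/(1-rho^2)) = 0.1721 ~ t(4).
Step 5: Two-sided p-value from the t-distribution with 4 df = 0.871743.
Step 6: alpha = 0.1. fail to reject H0.

rho = 0.0857, p = 0.871743, fail to reject H0 at alpha = 0.1.


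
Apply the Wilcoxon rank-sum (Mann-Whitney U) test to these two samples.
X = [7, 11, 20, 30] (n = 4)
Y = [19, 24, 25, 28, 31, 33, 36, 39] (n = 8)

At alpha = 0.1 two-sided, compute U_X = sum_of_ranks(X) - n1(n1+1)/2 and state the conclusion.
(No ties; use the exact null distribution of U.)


Step 1: Combine and sort all 12 observations; assign midranks.
sorted (value, group): (7,X), (11,X), (19,Y), (20,X), (24,Y), (25,Y), (28,Y), (30,X), (31,Y), (33,Y), (36,Y), (39,Y)
ranks: 7->1, 11->2, 19->3, 20->4, 24->5, 25->6, 28->7, 30->8, 31->9, 33->10, 36->11, 39->12
Step 2: Rank sum for X: R1 = 1 + 2 + 4 + 8 = 15.
Step 3: U_X = R1 - n1(n1+1)/2 = 15 - 4*5/2 = 15 - 10 = 5.
       U_Y = n1*n2 - U_X = 32 - 5 = 27.
Step 4: No ties, so the exact null distribution of U (based on enumerating the C(12,4) = 495 equally likely rank assignments) gives the two-sided p-value.
Step 5: p-value = 0.072727; compare to alpha = 0.1. reject H0.

U_X = 5, p = 0.072727, reject H0 at alpha = 0.1.


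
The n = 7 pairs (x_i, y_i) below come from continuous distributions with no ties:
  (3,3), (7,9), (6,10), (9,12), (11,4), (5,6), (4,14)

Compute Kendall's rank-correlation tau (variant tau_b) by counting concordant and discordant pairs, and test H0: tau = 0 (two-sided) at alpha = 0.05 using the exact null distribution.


Step 1: Enumerate the 21 unordered pairs (i,j) with i<j and classify each by sign(x_j-x_i) * sign(y_j-y_i).
  (1,2):dx=+4,dy=+6->C; (1,3):dx=+3,dy=+7->C; (1,4):dx=+6,dy=+9->C; (1,5):dx=+8,dy=+1->C
  (1,6):dx=+2,dy=+3->C; (1,7):dx=+1,dy=+11->C; (2,3):dx=-1,dy=+1->D; (2,4):dx=+2,dy=+3->C
  (2,5):dx=+4,dy=-5->D; (2,6):dx=-2,dy=-3->C; (2,7):dx=-3,dy=+5->D; (3,4):dx=+3,dy=+2->C
  (3,5):dx=+5,dy=-6->D; (3,6):dx=-1,dy=-4->C; (3,7):dx=-2,dy=+4->D; (4,5):dx=+2,dy=-8->D
  (4,6):dx=-4,dy=-6->C; (4,7):dx=-5,dy=+2->D; (5,6):dx=-6,dy=+2->D; (5,7):dx=-7,dy=+10->D
  (6,7):dx=-1,dy=+8->D
Step 2: C = 11, D = 10, total pairs = 21.
Step 3: tau = (C - D)/(n(n-1)/2) = (11 - 10)/21 = 0.047619.
Step 4: Exact two-sided p-value (enumerate n! = 5040 permutations of y under H0): p = 1.000000.
Step 5: alpha = 0.05. fail to reject H0.

tau_b = 0.0476 (C=11, D=10), p = 1.000000, fail to reject H0.
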